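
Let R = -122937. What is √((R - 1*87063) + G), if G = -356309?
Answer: I*√566309 ≈ 752.54*I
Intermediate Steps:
√((R - 1*87063) + G) = √((-122937 - 1*87063) - 356309) = √((-122937 - 87063) - 356309) = √(-210000 - 356309) = √(-566309) = I*√566309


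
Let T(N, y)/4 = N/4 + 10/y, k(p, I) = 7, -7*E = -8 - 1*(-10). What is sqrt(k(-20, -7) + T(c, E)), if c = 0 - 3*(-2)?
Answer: I*sqrt(127) ≈ 11.269*I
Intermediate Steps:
E = -2/7 (E = -(-8 - 1*(-10))/7 = -(-8 + 10)/7 = -1/7*2 = -2/7 ≈ -0.28571)
c = 6 (c = 0 + 6 = 6)
T(N, y) = N + 40/y (T(N, y) = 4*(N/4 + 10/y) = 4*(10/y + N/4) = N + 40/y)
sqrt(k(-20, -7) + T(c, E)) = sqrt(7 + (6 + 40/(-2/7))) = sqrt(7 + (6 + 40*(-7/2))) = sqrt(7 + (6 - 140)) = sqrt(7 - 134) = sqrt(-127) = I*sqrt(127)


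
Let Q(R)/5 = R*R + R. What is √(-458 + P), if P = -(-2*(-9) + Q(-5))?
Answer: 24*I ≈ 24.0*I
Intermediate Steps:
Q(R) = 5*R + 5*R² (Q(R) = 5*(R*R + R) = 5*(R² + R) = 5*(R + R²) = 5*R + 5*R²)
P = -118 (P = -(-2*(-9) + 5*(-5)*(1 - 5)) = -(18 + 5*(-5)*(-4)) = -(18 + 100) = -1*118 = -118)
√(-458 + P) = √(-458 - 118) = √(-576) = 24*I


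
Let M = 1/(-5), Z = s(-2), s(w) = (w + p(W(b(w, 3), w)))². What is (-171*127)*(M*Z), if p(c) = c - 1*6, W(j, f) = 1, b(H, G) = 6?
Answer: 1064133/5 ≈ 2.1283e+5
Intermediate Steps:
p(c) = -6 + c (p(c) = c - 6 = -6 + c)
s(w) = (-5 + w)² (s(w) = (w + (-6 + 1))² = (w - 5)² = (-5 + w)²)
Z = 49 (Z = (-5 - 2)² = (-7)² = 49)
M = -⅕ (M = 1*(-⅕) = -⅕ ≈ -0.20000)
(-171*127)*(M*Z) = (-171*127)*(-⅕*49) = -21717*(-49/5) = 1064133/5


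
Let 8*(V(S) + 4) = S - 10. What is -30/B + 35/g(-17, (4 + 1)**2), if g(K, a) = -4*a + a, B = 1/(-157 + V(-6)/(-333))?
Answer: 2613491/555 ≈ 4709.0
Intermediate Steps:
V(S) = -21/4 + S/8 (V(S) = -4 + (S - 10)/8 = -4 + (-10 + S)/8 = -4 + (-5/4 + S/8) = -21/4 + S/8)
B = -111/17425 (B = 1/(-157 + (-21/4 + (1/8)*(-6))/(-333)) = 1/(-157 + (-21/4 - 3/4)*(-1/333)) = 1/(-157 - 6*(-1/333)) = 1/(-157 + 2/111) = 1/(-17425/111) = -111/17425 ≈ -0.0063702)
g(K, a) = -3*a
-30/B + 35/g(-17, (4 + 1)**2) = -30/(-111/17425) + 35/((-3*(4 + 1)**2)) = -30*(-17425/111) + 35/((-3*5**2)) = 174250/37 + 35/((-3*25)) = 174250/37 + 35/(-75) = 174250/37 + 35*(-1/75) = 174250/37 - 7/15 = 2613491/555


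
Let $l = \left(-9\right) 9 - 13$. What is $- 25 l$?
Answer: $2350$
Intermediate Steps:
$l = -94$ ($l = -81 - 13 = -94$)
$- 25 l = \left(-25\right) \left(-94\right) = 2350$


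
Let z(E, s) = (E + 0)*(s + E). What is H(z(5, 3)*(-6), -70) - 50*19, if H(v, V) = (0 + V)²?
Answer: 3950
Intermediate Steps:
z(E, s) = E*(E + s)
H(v, V) = V²
H(z(5, 3)*(-6), -70) - 50*19 = (-70)² - 50*19 = 4900 - 1*950 = 4900 - 950 = 3950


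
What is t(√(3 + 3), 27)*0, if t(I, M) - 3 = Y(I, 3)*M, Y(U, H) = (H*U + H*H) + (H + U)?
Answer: 0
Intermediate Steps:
Y(U, H) = H + U + H² + H*U (Y(U, H) = (H*U + H²) + (H + U) = (H² + H*U) + (H + U) = H + U + H² + H*U)
t(I, M) = 3 + M*(12 + 4*I) (t(I, M) = 3 + (3 + I + 3² + 3*I)*M = 3 + (3 + I + 9 + 3*I)*M = 3 + (12 + 4*I)*M = 3 + M*(12 + 4*I))
t(√(3 + 3), 27)*0 = (3 + 4*27*(3 + √(3 + 3)))*0 = (3 + 4*27*(3 + √6))*0 = (3 + (324 + 108*√6))*0 = (327 + 108*√6)*0 = 0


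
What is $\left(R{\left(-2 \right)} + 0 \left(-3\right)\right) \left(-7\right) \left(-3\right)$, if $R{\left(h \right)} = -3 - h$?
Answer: $-21$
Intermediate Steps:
$\left(R{\left(-2 \right)} + 0 \left(-3\right)\right) \left(-7\right) \left(-3\right) = \left(\left(-3 - -2\right) + 0 \left(-3\right)\right) \left(-7\right) \left(-3\right) = \left(\left(-3 + 2\right) + 0\right) \left(-7\right) \left(-3\right) = \left(-1 + 0\right) \left(-7\right) \left(-3\right) = \left(-1\right) \left(-7\right) \left(-3\right) = 7 \left(-3\right) = -21$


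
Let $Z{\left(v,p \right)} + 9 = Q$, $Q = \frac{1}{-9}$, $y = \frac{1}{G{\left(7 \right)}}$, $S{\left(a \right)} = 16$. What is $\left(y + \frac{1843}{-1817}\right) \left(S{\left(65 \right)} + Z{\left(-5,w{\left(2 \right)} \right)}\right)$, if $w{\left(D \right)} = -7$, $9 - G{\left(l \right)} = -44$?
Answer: $- \frac{1981148}{288903} \approx -6.8575$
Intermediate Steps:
$G{\left(l \right)} = 53$ ($G{\left(l \right)} = 9 - -44 = 9 + 44 = 53$)
$y = \frac{1}{53} \approx 0.018868$
$Q = - \frac{1}{9} \approx -0.11111$
$Z{\left(v,p \right)} = - \frac{82}{9}$ ($Z{\left(v,p \right)} = -9 - \frac{1}{9} = - \frac{82}{9}$)
$\left(y + \frac{1843}{-1817}\right) \left(S{\left(65 \right)} + Z{\left(-5,w{\left(2 \right)} \right)}\right) = \left(\frac{1}{53} + \frac{1843}{-1817}\right) \left(16 - \frac{82}{9}\right) = \left(\frac{1}{53} + 1843 \left(- \frac{1}{1817}\right)\right) \frac{62}{9} = \left(\frac{1}{53} - \frac{1843}{1817}\right) \frac{62}{9} = \left(- \frac{95862}{96301}\right) \frac{62}{9} = - \frac{1981148}{288903}$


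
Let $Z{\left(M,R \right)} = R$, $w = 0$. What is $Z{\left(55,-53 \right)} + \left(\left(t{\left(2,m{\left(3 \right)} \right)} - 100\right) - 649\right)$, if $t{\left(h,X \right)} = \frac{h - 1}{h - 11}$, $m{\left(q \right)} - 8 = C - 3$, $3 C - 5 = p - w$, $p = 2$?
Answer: $- \frac{7219}{9} \approx -802.11$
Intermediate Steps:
$C = \frac{7}{3}$ ($C = \frac{5}{3} + \frac{2 - 0}{3} = \frac{5}{3} + \frac{2 + 0}{3} = \frac{5}{3} + \frac{1}{3} \cdot 2 = \frac{5}{3} + \frac{2}{3} = \frac{7}{3} \approx 2.3333$)
$m{\left(q \right)} = \frac{22}{3}$ ($m{\left(q \right)} = 8 + \left(\frac{7}{3} - 3\right) = 8 - \frac{2}{3} = \frac{22}{3}$)
$t{\left(h,X \right)} = \frac{-1 + h}{-11 + h}$
$Z{\left(55,-53 \right)} + \left(\left(t{\left(2,m{\left(3 \right)} \right)} - 100\right) - 649\right) = -53 - \left(749 - \frac{-1 + 2}{-11 + 2}\right) = -53 - \left(749 - \frac{1}{-9} \cdot 1\right) = -53 - \frac{6742}{9} = - \frac{7219}{9}$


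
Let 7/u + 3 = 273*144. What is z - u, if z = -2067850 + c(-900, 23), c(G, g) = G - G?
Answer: -81285115657/39309 ≈ -2.0679e+6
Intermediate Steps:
c(G, g) = 0
z = -2067850 (z = -2067850 + 0 = -2067850)
u = 7/39309 (u = 7/(-3 + 273*144) = 7/(-3 + 39312) = 7/39309 ≈ 0.00017808)
z - u = -2067850 - 1*7/39309 = -2067850 - 7/39309 = -81285115657/39309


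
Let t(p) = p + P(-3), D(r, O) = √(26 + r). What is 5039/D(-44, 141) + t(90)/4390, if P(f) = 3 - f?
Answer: 48/2195 - 5039*I*√2/6 ≈ 0.021868 - 1187.7*I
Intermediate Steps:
t(p) = 6 + p (t(p) = p + (3 - 1*(-3)) = p + (3 + 3) = p + 6 = 6 + p)
5039/D(-44, 141) + t(90)/4390 = 5039/(√(26 - 44)) + (6 + 90)/4390 = 5039/(√(-18)) + 96*(1/4390) = 5039/((3*I*√2)) + 48/2195 = 5039*(-I*√2/6) + 48/2195 = -5039*I*√2/6 + 48/2195 = 48/2195 - 5039*I*√2/6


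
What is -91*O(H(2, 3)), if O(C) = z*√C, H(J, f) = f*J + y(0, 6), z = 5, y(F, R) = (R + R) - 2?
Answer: -1820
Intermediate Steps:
y(F, R) = -2 + 2*R (y(F, R) = 2*R - 2 = -2 + 2*R)
H(J, f) = 10 + J*f (H(J, f) = f*J + (-2 + 2*6) = J*f + (-2 + 12) = J*f + 10 = 10 + J*f)
O(C) = 5*√C
-91*O(H(2, 3)) = -455*√(10 + 2*3) = -455*√(10 + 6) = -455*√16 = -455*4 = -91*20 = -1820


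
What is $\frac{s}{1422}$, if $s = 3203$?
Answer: $\frac{3203}{1422} \approx 2.2525$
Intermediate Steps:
$\frac{s}{1422} = \frac{3203}{1422}$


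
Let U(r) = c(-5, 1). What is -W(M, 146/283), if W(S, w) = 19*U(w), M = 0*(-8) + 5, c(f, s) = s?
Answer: -19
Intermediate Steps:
U(r) = 1
M = 5 (M = 0 + 5 = 5)
W(S, w) = 19 (W(S, w) = 19*1 = 19)
-W(M, 146/283) = -1*19 = -19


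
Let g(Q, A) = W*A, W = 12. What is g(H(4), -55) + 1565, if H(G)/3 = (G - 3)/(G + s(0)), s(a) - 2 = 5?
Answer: 905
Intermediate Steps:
s(a) = 7 (s(a) = 2 + 5 = 7)
H(G) = 3*(-3 + G)/(7 + G) (H(G) = 3*((G - 3)/(G + 7)) = 3*((-3 + G)/(7 + G)) = 3*(-3 + G)/(7 + G))
g(Q, A) = 12*A
g(H(4), -55) + 1565 = 12*(-55) + 1565 = -660 + 1565 = 905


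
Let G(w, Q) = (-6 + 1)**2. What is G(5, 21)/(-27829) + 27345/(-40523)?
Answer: -761997080/1127714567 ≈ -0.67570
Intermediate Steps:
G(w, Q) = 25 (G(w, Q) = (-5)**2 = 25)
G(5, 21)/(-27829) + 27345/(-40523) = 25/(-27829) + 27345/(-40523) = 25*(-1/27829) + 27345*(-1/40523) = -25/27829 - 27345/40523 = -761997080/1127714567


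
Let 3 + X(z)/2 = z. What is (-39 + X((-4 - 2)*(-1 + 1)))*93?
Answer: -4185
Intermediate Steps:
X(z) = -6 + 2*z
(-39 + X((-4 - 2)*(-1 + 1)))*93 = (-39 + (-6 + 2*((-4 - 2)*(-1 + 1))))*93 = (-39 + (-6 + 2*(-6*0)))*93 = (-39 + (-6 + 2*0))*93 = (-39 + (-6 + 0))*93 = (-39 - 6)*93 = -45*93 = -4185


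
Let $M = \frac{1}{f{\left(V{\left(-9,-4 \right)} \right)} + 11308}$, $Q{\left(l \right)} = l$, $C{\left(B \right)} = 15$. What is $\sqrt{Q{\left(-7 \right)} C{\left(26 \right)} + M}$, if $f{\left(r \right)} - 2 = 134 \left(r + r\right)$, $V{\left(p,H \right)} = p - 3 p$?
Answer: $\frac{i \sqrt{27332109246}}{16134} \approx 10.247 i$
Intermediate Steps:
$V{\left(p,H \right)} = - 2 p$
$f{\left(r \right)} = 2 + 268 r$ ($f{\left(r \right)} = 2 + 134 \left(r + r\right) = 2 + 134 \cdot 2 r = 2 + 268 r$)
$M = \frac{1}{16134}$ ($M = \frac{1}{\left(2 + 268 \left(\left(-2\right) \left(-9\right)\right)\right) + 11308} = \frac{1}{\left(2 + 268 \cdot 18\right) + 11308} = \frac{1}{\left(2 + 4824\right) + 11308} = \frac{1}{4826 + 11308} = \frac{1}{16134} \approx 6.1981 \cdot 10^{-5}$)
$\sqrt{Q{\left(-7 \right)} C{\left(26 \right)} + M} = \sqrt{\left(-7\right) 15 + \frac{1}{16134}} = \sqrt{-105 + \frac{1}{16134}} = \sqrt{- \frac{1694069}{16134}} = \frac{i \sqrt{27332109246}}{16134}$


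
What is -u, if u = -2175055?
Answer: 2175055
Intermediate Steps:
-u = -1*(-2175055) = 2175055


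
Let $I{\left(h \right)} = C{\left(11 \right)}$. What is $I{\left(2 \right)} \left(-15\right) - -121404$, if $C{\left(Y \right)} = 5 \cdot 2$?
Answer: $121254$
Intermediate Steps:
$C{\left(Y \right)} = 10$
$I{\left(h \right)} = 10$
$I{\left(2 \right)} \left(-15\right) - -121404 = 10 \left(-15\right) - -121404 = -150 + 121404 = 121254$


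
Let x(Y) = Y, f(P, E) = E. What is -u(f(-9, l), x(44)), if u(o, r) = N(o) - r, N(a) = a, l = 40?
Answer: 4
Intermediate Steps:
u(o, r) = o - r
-u(f(-9, l), x(44)) = -(40 - 1*44) = -(40 - 44) = -1*(-4) = 4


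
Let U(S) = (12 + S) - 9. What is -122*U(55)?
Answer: -7076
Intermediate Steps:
U(S) = 3 + S
-122*U(55) = -122*(3 + 55) = -122*58 = -7076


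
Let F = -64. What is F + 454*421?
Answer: 191070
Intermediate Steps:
F + 454*421 = -64 + 454*421 = -64 + 191134 = 191070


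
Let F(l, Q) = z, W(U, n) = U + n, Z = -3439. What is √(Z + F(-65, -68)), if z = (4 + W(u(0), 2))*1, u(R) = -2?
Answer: I*√3435 ≈ 58.609*I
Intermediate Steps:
z = 4 (z = (4 + (-2 + 2))*1 = (4 + 0)*1 = 4*1 = 4)
F(l, Q) = 4
√(Z + F(-65, -68)) = √(-3439 + 4) = √(-3435) = I*√3435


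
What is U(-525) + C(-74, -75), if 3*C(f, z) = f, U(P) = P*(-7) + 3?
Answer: 10960/3 ≈ 3653.3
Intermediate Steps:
U(P) = 3 - 7*P (U(P) = -7*P + 3 = 3 - 7*P)
C(f, z) = f/3
U(-525) + C(-74, -75) = (3 - 7*(-525)) + (⅓)*(-74) = (3 + 3675) - 74/3 = 3678 - 74/3 = 10960/3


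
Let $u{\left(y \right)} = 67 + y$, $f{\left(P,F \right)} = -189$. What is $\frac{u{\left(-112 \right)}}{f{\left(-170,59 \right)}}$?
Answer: $\frac{5}{21} \approx 0.2381$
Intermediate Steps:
$\frac{u{\left(-112 \right)}}{f{\left(-170,59 \right)}} = \frac{67 - 112}{-189} = \left(-45\right) \left(- \frac{1}{189}\right) = \frac{5}{21}$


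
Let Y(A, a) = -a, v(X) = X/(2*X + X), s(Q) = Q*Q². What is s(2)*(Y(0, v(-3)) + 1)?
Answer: 16/3 ≈ 5.3333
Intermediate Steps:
s(Q) = Q³
v(X) = ⅓ (v(X) = X/((3*X)) = X*(1/(3*X)) = ⅓)
s(2)*(Y(0, v(-3)) + 1) = 2³*(-1*⅓ + 1) = 8*(-⅓ + 1) = 8*(⅔) = 16/3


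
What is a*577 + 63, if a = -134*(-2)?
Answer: 154699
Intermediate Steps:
a = 268
a*577 + 63 = 268*577 + 63 = 154636 + 63 = 154699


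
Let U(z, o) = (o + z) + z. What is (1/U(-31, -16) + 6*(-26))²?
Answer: 148084561/6084 ≈ 24340.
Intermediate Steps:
U(z, o) = o + 2*z
(1/U(-31, -16) + 6*(-26))² = (1/(-16 + 2*(-31)) + 6*(-26))² = (1/(-16 - 62) - 156)² = (1/(-78) - 156)² = (-1/78 - 156)² = (-12169/78)² = 148084561/6084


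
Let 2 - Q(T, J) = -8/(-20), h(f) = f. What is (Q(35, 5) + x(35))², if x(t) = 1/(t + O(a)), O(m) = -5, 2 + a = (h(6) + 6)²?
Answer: 2401/900 ≈ 2.6678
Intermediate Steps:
Q(T, J) = 8/5 (Q(T, J) = 2 - (-8)/(-20) = 2 - (-8)*(-1)/20 = 2 - 1*⅖ = 2 - ⅖ = 8/5)
a = 142 (a = -2 + (6 + 6)² = -2 + 12² = -2 + 144 = 142)
x(t) = 1/(-5 + t) (x(t) = 1/(t - 5) = 1/(-5 + t))
(Q(35, 5) + x(35))² = (8/5 + 1/(-5 + 35))² = (8/5 + 1/30)² = (49/30)² = 2401/900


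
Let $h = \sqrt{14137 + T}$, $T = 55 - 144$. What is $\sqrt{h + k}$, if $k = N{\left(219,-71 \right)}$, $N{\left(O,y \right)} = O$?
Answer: $\sqrt{219 + 4 \sqrt{878}} \approx 18.372$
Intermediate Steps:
$T = -89$ ($T = 55 - 144 = -89$)
$k = 219$
$h = 4 \sqrt{878}$ ($h = \sqrt{14137 - 89} = \sqrt{14048} = 4 \sqrt{878} \approx 118.52$)
$\sqrt{h + k} = \sqrt{4 \sqrt{878} + 219} = \sqrt{219 + 4 \sqrt{878}}$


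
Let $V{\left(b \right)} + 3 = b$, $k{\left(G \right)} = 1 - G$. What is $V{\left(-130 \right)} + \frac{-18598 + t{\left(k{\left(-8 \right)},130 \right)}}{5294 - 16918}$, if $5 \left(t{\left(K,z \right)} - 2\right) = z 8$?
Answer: $- \frac{381901}{2906} \approx -131.42$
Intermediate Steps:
$t{\left(K,z \right)} = 2 + \frac{8 z}{5}$ ($t{\left(K,z \right)} = 2 + \frac{z 8}{5} = 2 + \frac{8 z}{5}$)
$V{\left(b \right)} = -3 + b$
$V{\left(-130 \right)} + \frac{-18598 + t{\left(k{\left(-8 \right)},130 \right)}}{5294 - 16918} = \left(-3 - 130\right) + \frac{-18598 + \left(2 + \frac{8}{5} \cdot 130\right)}{5294 - 16918} = -133 + \frac{-18598 + \left(2 + 208\right)}{-11624} = -133 + \left(-18598 + 210\right) \left(- \frac{1}{11624}\right) = -133 - - \frac{4597}{2906} = -133 + \frac{4597}{2906} = - \frac{381901}{2906}$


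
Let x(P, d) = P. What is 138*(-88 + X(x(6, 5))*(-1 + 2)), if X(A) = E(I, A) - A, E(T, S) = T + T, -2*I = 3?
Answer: -13386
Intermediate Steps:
I = -3/2 (I = -½*3 = -3/2 ≈ -1.5000)
E(T, S) = 2*T
X(A) = -3 - A (X(A) = 2*(-3/2) - A = -3 - A)
138*(-88 + X(x(6, 5))*(-1 + 2)) = 138*(-88 + (-3 - 1*6)*(-1 + 2)) = 138*(-88 + (-3 - 6)*1) = 138*(-88 - 9*1) = 138*(-88 - 9) = 138*(-97) = -13386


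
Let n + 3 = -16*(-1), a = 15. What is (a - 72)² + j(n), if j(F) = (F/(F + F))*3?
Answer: 6501/2 ≈ 3250.5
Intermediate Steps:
n = 13 (n = -3 - 16*(-1) = -3 + 16 = 13)
j(F) = 3/2 (j(F) = (F/((2*F)))*3 = ((1/(2*F))*F)*3 = (½)*3 = 3/2)
(a - 72)² + j(n) = (15 - 72)² + 3/2 = (-57)² + 3/2 = 3249 + 3/2 = 6501/2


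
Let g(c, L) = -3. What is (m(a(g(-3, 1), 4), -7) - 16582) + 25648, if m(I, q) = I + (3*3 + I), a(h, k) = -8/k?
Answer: 9071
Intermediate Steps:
m(I, q) = 9 + 2*I (m(I, q) = I + (9 + I) = 9 + 2*I)
(m(a(g(-3, 1), 4), -7) - 16582) + 25648 = ((9 + 2*(-8/4)) - 16582) + 25648 = ((9 + 2*(-8*¼)) - 16582) + 25648 = ((9 + 2*(-2)) - 16582) + 25648 = ((9 - 4) - 16582) + 25648 = (5 - 16582) + 25648 = -16577 + 25648 = 9071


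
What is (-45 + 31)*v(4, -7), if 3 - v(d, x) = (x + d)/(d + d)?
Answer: -189/4 ≈ -47.250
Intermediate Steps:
v(d, x) = 3 - (d + x)/(2*d) (v(d, x) = 3 - (x + d)/(d + d) = 3 - (d + x)/(2*d))
(-45 + 31)*v(4, -7) = (-45 + 31)*((½)*(-1*(-7) + 5*4)/4) = -7*(7 + 20)/4 = -7*27/4 = -14*27/8 = -189/4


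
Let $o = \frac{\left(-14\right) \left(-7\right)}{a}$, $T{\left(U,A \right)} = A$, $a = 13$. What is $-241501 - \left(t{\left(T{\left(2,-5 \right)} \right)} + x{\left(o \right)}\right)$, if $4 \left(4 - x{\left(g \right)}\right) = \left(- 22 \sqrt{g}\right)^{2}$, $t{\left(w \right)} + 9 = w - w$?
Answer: $- \frac{3127590}{13} \approx -2.4058 \cdot 10^{5}$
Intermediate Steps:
$t{\left(w \right)} = -9$ ($t{\left(w \right)} = -9 + \left(w - w\right) = -9 + 0 = -9$)
$o = \frac{98}{13}$ ($o = \frac{\left(-14\right) \left(-7\right)}{13} = 98 \cdot \frac{1}{13} = \frac{98}{13} \approx 7.5385$)
$x{\left(g \right)} = 4 - 121 g$ ($x{\left(g \right)} = 4 - \frac{\left(- 22 \sqrt{g}\right)^{2}}{4} = 4 - \frac{484 g}{4} = 4 - 121 g$)
$-241501 - \left(t{\left(T{\left(2,-5 \right)} \right)} + x{\left(o \right)}\right) = -241501 - \left(-9 + \left(4 - \frac{11858}{13}\right)\right) = -241501 - \left(-9 - \frac{11806}{13}\right) = -241501 - - \frac{11923}{13} = -241501 + \frac{11923}{13} = - \frac{3127590}{13}$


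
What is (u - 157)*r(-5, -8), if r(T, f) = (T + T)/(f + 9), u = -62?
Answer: 2190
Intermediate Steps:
r(T, f) = 2*T/(9 + f) (r(T, f) = (2*T)/(9 + f) = 2*T/(9 + f))
(u - 157)*r(-5, -8) = (-62 - 157)*(2*(-5)/(9 - 8)) = -438*(-5)/1 = -438*(-5) = -219*(-10) = 2190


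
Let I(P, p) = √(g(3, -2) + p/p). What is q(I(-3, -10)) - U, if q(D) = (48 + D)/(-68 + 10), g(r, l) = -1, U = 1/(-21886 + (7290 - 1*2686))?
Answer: -414739/501178 ≈ -0.82753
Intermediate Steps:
U = -1/17282 (U = 1/(-21886 + (7290 - 2686)) = 1/(-21886 + 4604) = 1/(-17282) = -1/17282 ≈ -5.7864e-5)
I(P, p) = 0 (I(P, p) = √(-1 + p/p) = √(-1 + 1) = √0 = 0)
q(D) = -24/29 - D/58 (q(D) = (48 + D)/(-58) = (48 + D)*(-1/58) = -24/29 - D/58)
q(I(-3, -10)) - U = (-24/29 - 1/58*0) - 1*(-1/17282) = (-24/29 + 0) + 1/17282 = -24/29 + 1/17282 = -414739/501178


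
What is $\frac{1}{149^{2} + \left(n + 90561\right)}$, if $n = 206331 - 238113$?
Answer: $\frac{1}{80980} \approx 1.2349 \cdot 10^{-5}$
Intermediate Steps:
$n = -31782$
$\frac{1}{149^{2} + \left(n + 90561\right)} = \frac{1}{149^{2} + \left(-31782 + 90561\right)} = \frac{1}{22201 + 58779} = \frac{1}{80980}$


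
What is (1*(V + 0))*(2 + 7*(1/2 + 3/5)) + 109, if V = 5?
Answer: 315/2 ≈ 157.50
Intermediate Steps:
(1*(V + 0))*(2 + 7*(1/2 + 3/5)) + 109 = (1*(5 + 0))*(2 + 7*(1/2 + 3/5)) + 109 = (1*5)*(2 + 7*(1*(1/2) + 3*(1/5))) + 109 = 5*(2 + 7*(1/2 + 3/5)) + 109 = 5*(2 + 7*(11/10)) + 109 = 5*(2 + 77/10) + 109 = 5*(97/10) + 109 = 97/2 + 109 = 315/2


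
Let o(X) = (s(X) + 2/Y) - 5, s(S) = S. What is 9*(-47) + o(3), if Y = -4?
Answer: -851/2 ≈ -425.50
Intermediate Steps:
o(X) = -11/2 + X (o(X) = (X + 2/(-4)) - 5 = (X + 2*(-1/4)) - 5 = (X - 1/2) - 5 = (-1/2 + X) - 5 = -11/2 + X)
9*(-47) + o(3) = 9*(-47) + (-11/2 + 3) = -423 - 5/2 = -851/2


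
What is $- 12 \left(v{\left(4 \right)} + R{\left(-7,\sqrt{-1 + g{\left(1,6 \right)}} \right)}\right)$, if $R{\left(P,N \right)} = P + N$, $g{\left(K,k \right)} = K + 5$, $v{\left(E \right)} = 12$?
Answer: $-60 - 12 \sqrt{5} \approx -86.833$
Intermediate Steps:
$g{\left(K,k \right)} = 5 + K$
$R{\left(P,N \right)} = N + P$
$- 12 \left(v{\left(4 \right)} + R{\left(-7,\sqrt{-1 + g{\left(1,6 \right)}} \right)}\right) = - 12 \left(12 - \left(7 - \sqrt{-1 + \left(5 + 1\right)}\right)\right) = - 12 \left(12 - \left(7 - \sqrt{-1 + 6}\right)\right) = - 12 \left(12 - \left(7 - \sqrt{5}\right)\right) = - 12 \left(5 + \sqrt{5}\right) = -60 - 12 \sqrt{5}$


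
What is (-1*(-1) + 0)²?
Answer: 1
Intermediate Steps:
(-1*(-1) + 0)² = (1 + 0)² = 1² = 1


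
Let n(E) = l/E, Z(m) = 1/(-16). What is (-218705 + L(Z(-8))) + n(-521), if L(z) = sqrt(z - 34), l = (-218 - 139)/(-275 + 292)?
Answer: -113945284/521 + I*sqrt(545)/4 ≈ -2.1871e+5 + 5.8363*I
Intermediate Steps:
Z(m) = -1/16
l = -21 (l = -357/17 = -357*1/17 = -21)
L(z) = sqrt(-34 + z)
n(E) = -21/E
(-218705 + L(Z(-8))) + n(-521) = (-218705 + sqrt(-34 - 1/16)) - 21/(-521) = (-218705 + sqrt(-545/16)) - 21*(-1/521) = (-218705 + I*sqrt(545)/4) + 21/521 = -113945284/521 + I*sqrt(545)/4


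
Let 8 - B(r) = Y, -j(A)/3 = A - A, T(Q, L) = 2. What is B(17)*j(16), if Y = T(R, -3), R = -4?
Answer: 0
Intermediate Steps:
j(A) = 0 (j(A) = -3*(A - A) = -3*0 = 0)
Y = 2
B(r) = 6 (B(r) = 8 - 1*2 = 8 - 2 = 6)
B(17)*j(16) = 6*0 = 0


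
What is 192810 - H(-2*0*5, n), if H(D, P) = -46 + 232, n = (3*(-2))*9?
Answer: 192624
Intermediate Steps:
n = -54 (n = -6*9 = -54)
H(D, P) = 186
192810 - H(-2*0*5, n) = 192810 - 1*186 = 192810 - 186 = 192624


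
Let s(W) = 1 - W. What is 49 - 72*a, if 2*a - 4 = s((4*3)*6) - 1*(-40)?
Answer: 1021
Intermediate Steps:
a = -27/2 (a = 2 + ((1 - 4*3*6) - 1*(-40))/2 = 2 + ((1 - 12*6) + 40)/2 = 2 + ((1 - 1*72) + 40)/2 = 2 + ((1 - 72) + 40)/2 = 2 + (-71 + 40)/2 = 2 + (½)*(-31) = 2 - 31/2 = -27/2 ≈ -13.500)
49 - 72*a = 49 - 72*(-27/2) = 49 + 972 = 1021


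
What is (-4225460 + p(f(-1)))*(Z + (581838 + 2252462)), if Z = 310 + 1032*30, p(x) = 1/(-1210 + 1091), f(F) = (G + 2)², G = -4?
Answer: -1440893820917370/119 ≈ -1.2108e+13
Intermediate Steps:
f(F) = 4 (f(F) = (-4 + 2)² = (-2)² = 4)
p(x) = -1/119 (p(x) = 1/(-119) = -1/119)
Z = 31270 (Z = 310 + 30960 = 31270)
(-4225460 + p(f(-1)))*(Z + (581838 + 2252462)) = (-4225460 - 1/119)*(31270 + (581838 + 2252462)) = -502829741*(31270 + 2834300)/119 = -502829741/119*2865570 = -1440893820917370/119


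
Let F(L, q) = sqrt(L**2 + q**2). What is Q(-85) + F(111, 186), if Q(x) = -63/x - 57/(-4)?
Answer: 5097/340 + 3*sqrt(5213) ≈ 231.59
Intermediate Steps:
Q(x) = 57/4 - 63/x (Q(x) = -63/x - 57*(-1/4) = -63/x + 57/4 = 57/4 - 63/x)
Q(-85) + F(111, 186) = (57/4 - 63/(-85)) + sqrt(111**2 + 186**2) = (57/4 - 63*(-1/85)) + sqrt(12321 + 34596) = (57/4 + 63/85) + sqrt(46917) = 5097/340 + 3*sqrt(5213)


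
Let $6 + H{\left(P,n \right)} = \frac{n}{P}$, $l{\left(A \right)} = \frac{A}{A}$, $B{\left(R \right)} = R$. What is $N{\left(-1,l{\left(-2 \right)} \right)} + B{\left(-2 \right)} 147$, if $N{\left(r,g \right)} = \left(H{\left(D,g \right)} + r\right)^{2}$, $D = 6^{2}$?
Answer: $- \frac{318023}{1296} \approx -245.39$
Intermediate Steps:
$l{\left(A \right)} = 1$
$D = 36$
$H{\left(P,n \right)} = -6 + \frac{n}{P}$
$N{\left(r,g \right)} = \left(-6 + r + \frac{g}{36}\right)^{2}$ ($N{\left(r,g \right)} = \left(\left(-6 + \frac{g}{36}\right) + r\right)^{2} = \left(-6 + r + \frac{g}{36}\right)^{2}$)
$N{\left(-1,l{\left(-2 \right)} \right)} + B{\left(-2 \right)} 147 = \frac{\left(-216 + 1 + 36 \left(-1\right)\right)^{2}}{1296} - 294 = \frac{\left(-216 + 1 - 36\right)^{2}}{1296} - 294 = \frac{\left(-251\right)^{2}}{1296} - 294 = \frac{1}{1296} \cdot 63001 - 294 = \frac{63001}{1296} - 294 = - \frac{318023}{1296}$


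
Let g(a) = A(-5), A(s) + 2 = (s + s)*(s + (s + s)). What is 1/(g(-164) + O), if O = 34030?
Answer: 1/34178 ≈ 2.9259e-5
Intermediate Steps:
A(s) = -2 + 6*s² (A(s) = -2 + (s + s)*(s + (s + s)) = -2 + (2*s)*(s + 2*s) = -2 + (2*s)*(3*s) = -2 + 6*s²)
g(a) = 148 (g(a) = -2 + 6*(-5)² = -2 + 6*25 = -2 + 150 = 148)
1/(g(-164) + O) = 1/(148 + 34030) = 1/34178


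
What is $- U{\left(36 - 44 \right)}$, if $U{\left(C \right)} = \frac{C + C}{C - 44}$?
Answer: $- \frac{4}{13} \approx -0.30769$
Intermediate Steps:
$U{\left(C \right)} = \frac{2 C}{-44 + C}$ ($U{\left(C \right)} = \frac{2 C}{C - 44} = \frac{2 C}{-44 + C}$)
$- U{\left(36 - 44 \right)} = - \frac{2 \left(36 - 44\right)}{-44 + \left(36 - 44\right)} = - \frac{2 \left(-8\right)}{-44 - 8} = - \frac{2 \left(-8\right)}{-52} = - \frac{2 \left(-8\right) \left(-1\right)}{52} = \left(-1\right) \frac{4}{13} = - \frac{4}{13}$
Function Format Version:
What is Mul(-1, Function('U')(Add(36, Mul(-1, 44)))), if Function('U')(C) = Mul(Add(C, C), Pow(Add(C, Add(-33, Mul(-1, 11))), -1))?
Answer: Rational(-4, 13) ≈ -0.30769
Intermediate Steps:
Function('U')(C) = Mul(2, C, Pow(Add(-44, C), -1)) (Function('U')(C) = Mul(Mul(2, C), Pow(Add(C, Add(-33, -11)), -1)) = Mul(Mul(2, C), Pow(Add(C, -44), -1)) = Mul(Mul(2, C), Pow(Add(-44, C), -1)) = Mul(2, C, Pow(Add(-44, C), -1)))
Mul(-1, Function('U')(Add(36, Mul(-1, 44)))) = Mul(-1, Mul(2, Add(36, Mul(-1, 44)), Pow(Add(-44, Add(36, Mul(-1, 44))), -1))) = Mul(-1, Mul(2, Add(36, -44), Pow(Add(-44, Add(36, -44)), -1))) = Mul(-1, Mul(2, -8, Pow(Add(-44, -8), -1))) = Mul(-1, Mul(2, -8, Pow(-52, -1))) = Mul(-1, Mul(2, -8, Rational(-1, 52))) = Mul(-1, Rational(4, 13)) = Rational(-4, 13)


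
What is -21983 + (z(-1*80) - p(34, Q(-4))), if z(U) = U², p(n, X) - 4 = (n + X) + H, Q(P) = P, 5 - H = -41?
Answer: -15663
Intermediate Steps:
H = 46 (H = 5 - 1*(-41) = 5 + 41 = 46)
p(n, X) = 50 + X + n (p(n, X) = 4 + ((n + X) + 46) = 4 + ((X + n) + 46) = 4 + (46 + X + n) = 50 + X + n)
-21983 + (z(-1*80) - p(34, Q(-4))) = -21983 + ((-1*80)² - (50 - 4 + 34)) = -21983 + ((-80)² - 1*80) = -21983 + (6400 - 80) = -21983 + 6320 = -15663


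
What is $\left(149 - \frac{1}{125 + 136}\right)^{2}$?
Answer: $\frac{1512276544}{68121} \approx 22200.0$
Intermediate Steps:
$\left(149 - \frac{1}{125 + 136}\right)^{2} = \left(149 - \frac{1}{261}\right)^{2} = \left(\frac{38888}{261}\right)^{2} = \frac{1512276544}{68121}$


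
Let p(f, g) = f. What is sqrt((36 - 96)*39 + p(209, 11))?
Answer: I*sqrt(2131) ≈ 46.163*I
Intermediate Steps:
sqrt((36 - 96)*39 + p(209, 11)) = sqrt((36 - 96)*39 + 209) = sqrt(-60*39 + 209) = sqrt(-2340 + 209) = sqrt(-2131) = I*sqrt(2131)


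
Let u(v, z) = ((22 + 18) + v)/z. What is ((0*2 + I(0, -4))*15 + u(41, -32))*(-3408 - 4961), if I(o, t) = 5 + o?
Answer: -19407711/32 ≈ -6.0649e+5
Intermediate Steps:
u(v, z) = (40 + v)/z
((0*2 + I(0, -4))*15 + u(41, -32))*(-3408 - 4961) = ((0*2 + (5 + 0))*15 + (40 + 41)/(-32))*(-3408 - 4961) = ((0 + 5)*15 - 1/32*81)*(-8369) = (5*15 - 81/32)*(-8369) = (75 - 81/32)*(-8369) = (2319/32)*(-8369) = -19407711/32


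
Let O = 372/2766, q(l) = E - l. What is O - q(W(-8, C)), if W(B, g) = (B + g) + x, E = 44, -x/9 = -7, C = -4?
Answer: 3289/461 ≈ 7.1345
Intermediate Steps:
x = 63 (x = -9*(-7) = 63)
W(B, g) = 63 + B + g (W(B, g) = (B + g) + 63 = 63 + B + g)
q(l) = 44 - l
O = 62/461 (O = 372*(1/2766) = 62/461 ≈ 0.13449)
O - q(W(-8, C)) = 62/461 - (44 - (63 - 8 - 4)) = 62/461 - (44 - 1*51) = 62/461 - (44 - 51) = 62/461 - 1*(-7) = 62/461 + 7 = 3289/461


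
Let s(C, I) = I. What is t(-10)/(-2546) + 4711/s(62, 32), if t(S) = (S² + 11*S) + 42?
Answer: 5996591/40736 ≈ 147.21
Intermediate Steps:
t(S) = 42 + S² + 11*S
t(-10)/(-2546) + 4711/s(62, 32) = (42 + (-10)² + 11*(-10))/(-2546) + 4711/32 = (42 + 100 - 110)*(-1/2546) + 4711*(1/32) = 32*(-1/2546) + 4711/32 = -16/1273 + 4711/32 = 5996591/40736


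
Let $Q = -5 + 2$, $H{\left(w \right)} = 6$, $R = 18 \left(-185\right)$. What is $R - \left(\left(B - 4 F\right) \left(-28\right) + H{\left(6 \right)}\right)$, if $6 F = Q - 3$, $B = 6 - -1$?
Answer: $-3028$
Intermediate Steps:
$R = -3330$
$Q = -3$
$B = 7$ ($B = 6 + 1 = 7$)
$F = -1$ ($F = \frac{-3 - 3}{6} = \frac{1}{6} \left(-6\right) = -1$)
$R - \left(\left(B - 4 F\right) \left(-28\right) + H{\left(6 \right)}\right) = -3330 - \left(\left(7 - -4\right) \left(-28\right) + 6\right) = -3330 - \left(\left(7 + 4\right) \left(-28\right) + 6\right) = -3330 - \left(11 \left(-28\right) + 6\right) = -3330 - \left(-308 + 6\right) = -3330 - -302 = -3330 + 302 = -3028$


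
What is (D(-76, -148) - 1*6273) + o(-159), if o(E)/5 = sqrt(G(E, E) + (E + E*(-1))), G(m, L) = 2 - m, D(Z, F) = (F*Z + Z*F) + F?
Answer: 16075 + 5*sqrt(161) ≈ 16138.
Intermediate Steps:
D(Z, F) = F + 2*F*Z (D(Z, F) = (F*Z + F*Z) + F = 2*F*Z + F = F + 2*F*Z)
o(E) = 5*sqrt(2 - E) (o(E) = 5*sqrt((2 - E) + (E + E*(-1))) = 5*sqrt((2 - E) + (E - E)) = 5*sqrt((2 - E) + 0) = 5*sqrt(2 - E))
(D(-76, -148) - 1*6273) + o(-159) = (-148*(1 + 2*(-76)) - 1*6273) + 5*sqrt(2 - 1*(-159)) = (-148*(1 - 152) - 6273) + 5*sqrt(2 + 159) = (-148*(-151) - 6273) + 5*sqrt(161) = (22348 - 6273) + 5*sqrt(161) = 16075 + 5*sqrt(161)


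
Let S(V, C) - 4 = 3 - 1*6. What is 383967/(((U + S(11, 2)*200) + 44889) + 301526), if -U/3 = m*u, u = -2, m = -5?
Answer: 383967/346585 ≈ 1.1079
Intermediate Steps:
S(V, C) = 1 (S(V, C) = 4 + (3 - 1*6) = 4 + (3 - 6) = 4 - 3 = 1)
U = -30 (U = -(-15)*(-2) = -3*10 = -30)
383967/(((U + S(11, 2)*200) + 44889) + 301526) = 383967/(((-30 + 1*200) + 44889) + 301526) = 383967/(((-30 + 200) + 44889) + 301526) = 383967/((170 + 44889) + 301526) = 383967/(45059 + 301526) = 383967/346585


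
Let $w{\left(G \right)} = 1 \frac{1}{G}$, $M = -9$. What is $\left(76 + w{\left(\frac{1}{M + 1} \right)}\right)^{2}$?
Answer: $4624$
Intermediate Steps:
$w{\left(G \right)} = \frac{1}{G}$
$\left(76 + w{\left(\frac{1}{M + 1} \right)}\right)^{2} = \left(76 + \frac{1}{\frac{1}{-9 + 1}}\right)^{2} = \left(76 + \frac{1}{\frac{1}{-8}}\right)^{2} = \left(76 + \frac{1}{- \frac{1}{8}}\right)^{2} = \left(76 - 8\right)^{2} = 68^{2} = 4624$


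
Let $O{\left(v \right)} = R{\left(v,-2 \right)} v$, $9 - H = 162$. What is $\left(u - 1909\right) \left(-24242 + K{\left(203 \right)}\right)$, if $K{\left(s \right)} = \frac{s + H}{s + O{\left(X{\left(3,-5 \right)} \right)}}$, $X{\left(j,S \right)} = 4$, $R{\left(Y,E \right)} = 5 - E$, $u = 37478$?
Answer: $- \frac{199181135788}{231} \approx -8.6226 \cdot 10^{8}$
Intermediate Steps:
$H = -153$ ($H = 9 - 162 = -153$)
$O{\left(v \right)} = 7 v$ ($O{\left(v \right)} = \left(5 - -2\right) v = \left(5 + 2\right) v = 7 v$)
$K{\left(s \right)} = \frac{-153 + s}{28 + s}$ ($K{\left(s \right)} = \frac{s - 153}{s + 7 \cdot 4} = \frac{-153 + s}{s + 28} = \frac{-153 + s}{28 + s}$)
$\left(u - 1909\right) \left(-24242 + K{\left(203 \right)}\right) = \left(37478 - 1909\right) \left(-24242 + \frac{-153 + 203}{28 + 203}\right) = 35569 \left(-24242 + \frac{1}{231} \cdot 50\right) = 35569 \left(-24242 + \frac{50}{231}\right) = 35569 \left(- \frac{5599852}{231}\right) = - \frac{199181135788}{231}$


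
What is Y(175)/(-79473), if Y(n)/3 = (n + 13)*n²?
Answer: -5757500/26491 ≈ -217.34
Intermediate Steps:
Y(n) = 3*n²*(13 + n) (Y(n) = 3*((n + 13)*n²) = 3*((13 + n)*n²) = 3*(n²*(13 + n)) = 3*n²*(13 + n))
Y(175)/(-79473) = (3*175²*(13 + 175))/(-79473) = (3*30625*188)*(-1/79473) = 17272500*(-1/79473) = -5757500/26491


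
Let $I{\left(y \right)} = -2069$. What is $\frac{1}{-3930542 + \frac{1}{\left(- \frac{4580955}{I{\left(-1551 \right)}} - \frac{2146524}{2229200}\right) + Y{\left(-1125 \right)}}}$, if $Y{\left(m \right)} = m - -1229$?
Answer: $- \frac{2671773516761}{10501518020963760762} \approx -2.5442 \cdot 10^{-7}$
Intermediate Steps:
$Y{\left(m \right)} = 1229 + m$ ($Y{\left(m \right)} = m + 1229 = 1229 + m$)
$\frac{1}{-3930542 + \frac{1}{\left(- \frac{4580955}{I{\left(-1551 \right)}} - \frac{2146524}{2229200}\right) + Y{\left(-1125 \right)}}} = \frac{1}{-3930542 + \frac{1}{\left(- \frac{4580955}{-2069} - \frac{2146524}{2229200}\right) + \left(1229 - 1125\right)}} = \frac{1}{-3930542 + \frac{1}{\left(\left(-4580955\right) \left(- \frac{1}{2069}\right) - \frac{536631}{557300}\right) + 104}} = \frac{1}{-3930542 + \frac{1}{\left(\frac{4580955}{2069} - \frac{536631}{557300}\right) + 104}} = \frac{1}{-3930542 + \frac{1}{\frac{2551855931961}{1153053700} + 104}} = \frac{1}{-3930542 + \frac{1}{\frac{2671773516761}{1153053700}}} = \frac{1}{-3930542 + \frac{1153053700}{2671773516761}} = \frac{1}{- \frac{10501518020963760762}{2671773516761}} = - \frac{2671773516761}{10501518020963760762}$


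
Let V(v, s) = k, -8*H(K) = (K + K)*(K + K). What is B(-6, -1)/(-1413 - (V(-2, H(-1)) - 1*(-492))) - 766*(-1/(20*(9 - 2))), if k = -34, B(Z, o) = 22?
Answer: 715053/130970 ≈ 5.4597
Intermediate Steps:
H(K) = -K²/2 (H(K) = -(K + K)*(K + K)/8 = -2*K*2*K/8 = -K²/2)
V(v, s) = -34
B(-6, -1)/(-1413 - (V(-2, H(-1)) - 1*(-492))) - 766*(-1/(20*(9 - 2))) = 22/(-1413 - (-34 - 1*(-492))) - 766*(-1/(20*(9 - 2))) = 22/(-1413 - (-34 + 492)) - 766/((-20*7)) = 22/(-1413 - 1*458) - 766/(-140) = 22/(-1413 - 458) - 766*(-1/140) = 22/(-1871) + 383/70 = 22*(-1/1871) + 383/70 = -22/1871 + 383/70 = 715053/130970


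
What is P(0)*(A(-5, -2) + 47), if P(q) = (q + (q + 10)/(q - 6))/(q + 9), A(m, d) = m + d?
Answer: -200/27 ≈ -7.4074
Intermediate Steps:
A(m, d) = d + m
P(q) = (q + (10 + q)/(-6 + q))/(9 + q)
P(0)*(A(-5, -2) + 47) = ((10 + 0**2 - 5*0)/(-54 + 0**2 + 3*0))*((-2 - 5) + 47) = ((10 + 0 + 0)/(-54 + 0 + 0))*(-7 + 47) = (10/(-54))*40 = -1/54*10*40 = -5/27*40 = -200/27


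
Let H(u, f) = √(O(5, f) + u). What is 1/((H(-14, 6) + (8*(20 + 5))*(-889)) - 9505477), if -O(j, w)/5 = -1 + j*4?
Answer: -9683277/93765853458838 - I*√109/93765853458838 ≈ -1.0327e-7 - 1.1134e-13*I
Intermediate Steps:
O(j, w) = 5 - 20*j (O(j, w) = -5*(-1 + j*4) = -5*(-1 + 4*j) = 5 - 20*j)
H(u, f) = √(-95 + u) (H(u, f) = √((5 - 20*5) + u) = √((5 - 100) + u) = √(-95 + u))
1/((H(-14, 6) + (8*(20 + 5))*(-889)) - 9505477) = 1/((√(-95 - 14) + (8*(20 + 5))*(-889)) - 9505477) = 1/((√(-109) + (8*25)*(-889)) - 9505477) = 1/((I*√109 + 200*(-889)) - 9505477) = 1/((I*√109 - 177800) - 9505477) = 1/((-177800 + I*√109) - 9505477) = 1/(-9683277 + I*√109)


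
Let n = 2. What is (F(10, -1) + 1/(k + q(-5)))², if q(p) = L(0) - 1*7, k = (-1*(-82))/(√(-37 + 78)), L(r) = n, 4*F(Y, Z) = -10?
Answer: 469881/77284 - 1370*√41/19321 ≈ 5.6259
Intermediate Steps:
F(Y, Z) = -5/2 (F(Y, Z) = (¼)*(-10) = -5/2)
L(r) = 2
k = 2*√41 (k = 82/(√41) = 82*(√41/41) = 2*√41 ≈ 12.806)
q(p) = -5 (q(p) = 2 - 1*7 = 2 - 7 = -5)
(F(10, -1) + 1/(k + q(-5)))² = (-5/2 + 1/(2*√41 - 5))² = (-5/2 + 1/(-5 + 2*√41))²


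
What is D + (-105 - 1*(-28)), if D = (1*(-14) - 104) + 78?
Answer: -117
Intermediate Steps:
D = -40 (D = (-14 - 104) + 78 = -118 + 78 = -40)
D + (-105 - 1*(-28)) = -40 + (-105 - 1*(-28)) = -40 + (-105 + 28) = -40 - 77 = -117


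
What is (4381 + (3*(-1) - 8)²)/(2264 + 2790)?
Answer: 2251/2527 ≈ 0.89078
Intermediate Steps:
(4381 + (3*(-1) - 8)²)/(2264 + 2790) = (4381 + (-3 - 8)²)/5054 = (4381 + (-11)²)*(1/5054) = (4381 + 121)*(1/5054) = 4502*(1/5054) = 2251/2527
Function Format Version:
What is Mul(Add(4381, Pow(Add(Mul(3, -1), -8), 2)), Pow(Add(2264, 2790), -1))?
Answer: Rational(2251, 2527) ≈ 0.89078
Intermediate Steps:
Mul(Add(4381, Pow(Add(Mul(3, -1), -8), 2)), Pow(Add(2264, 2790), -1)) = Mul(Add(4381, Pow(Add(-3, -8), 2)), Pow(5054, -1)) = Mul(Add(4381, Pow(-11, 2)), Rational(1, 5054)) = Mul(Add(4381, 121), Rational(1, 5054)) = Mul(4502, Rational(1, 5054)) = Rational(2251, 2527)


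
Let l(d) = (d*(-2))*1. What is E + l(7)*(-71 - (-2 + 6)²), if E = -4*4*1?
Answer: 1202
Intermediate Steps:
l(d) = -2*d (l(d) = -2*d*1 = -2*d)
E = -16 (E = -16*1 = -16)
E + l(7)*(-71 - (-2 + 6)²) = -16 + (-2*7)*(-71 - (-2 + 6)²) = -16 - 14*(-71 - 1*4²) = -16 - 14*(-71 - 1*16) = -16 - 14*(-71 - 16) = -16 - 14*(-87) = -16 + 1218 = 1202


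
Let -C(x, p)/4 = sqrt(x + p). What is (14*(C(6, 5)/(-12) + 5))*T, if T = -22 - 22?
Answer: -3080 - 616*sqrt(11)/3 ≈ -3761.0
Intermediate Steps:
T = -44
C(x, p) = -4*sqrt(p + x) (C(x, p) = -4*sqrt(x + p) = -4*sqrt(p + x))
(14*(C(6, 5)/(-12) + 5))*T = (14*(-4*sqrt(5 + 6)/(-12) + 5))*(-44) = (14*(-4*sqrt(11)*(-1/12) + 5))*(-44) = (14*(sqrt(11)/3 + 5))*(-44) = (14*(5 + sqrt(11)/3))*(-44) = (70 + 14*sqrt(11)/3)*(-44) = -3080 - 616*sqrt(11)/3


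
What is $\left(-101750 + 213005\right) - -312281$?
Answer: $423536$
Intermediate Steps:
$\left(-101750 + 213005\right) - -312281 = 111255 + 312281 = 423536$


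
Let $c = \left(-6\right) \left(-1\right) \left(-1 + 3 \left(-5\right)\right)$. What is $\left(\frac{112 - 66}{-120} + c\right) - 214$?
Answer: $- \frac{18623}{60} \approx -310.38$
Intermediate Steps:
$c = -96$ ($c = 6 \left(-1 - 15\right) = 6 \left(-16\right) = -96$)
$\left(\frac{112 - 66}{-120} + c\right) - 214 = \left(\frac{112 - 66}{-120} - 96\right) - 214 = \left(46 \left(- \frac{1}{120}\right) - 96\right) - 214 = \left(- \frac{23}{60} - 96\right) - 214 = - \frac{5783}{60} - 214 = - \frac{18623}{60}$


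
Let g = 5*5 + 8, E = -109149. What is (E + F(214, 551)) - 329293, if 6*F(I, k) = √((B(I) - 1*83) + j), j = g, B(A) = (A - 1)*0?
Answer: -438442 + 5*I*√2/6 ≈ -4.3844e+5 + 1.1785*I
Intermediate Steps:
g = 33 (g = 25 + 8 = 33)
B(A) = 0 (B(A) = (-1 + A)*0 = 0)
j = 33
F(I, k) = 5*I*√2/6 (F(I, k) = √((0 - 1*83) + 33)/6 = √((0 - 83) + 33)/6 = √(-83 + 33)/6 = √(-50)/6 = (5*I*√2)/6 = 5*I*√2/6)
(E + F(214, 551)) - 329293 = (-109149 + 5*I*√2/6) - 329293 = -438442 + 5*I*√2/6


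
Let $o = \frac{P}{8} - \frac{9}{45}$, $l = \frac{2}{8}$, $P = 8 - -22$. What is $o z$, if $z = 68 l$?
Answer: $\frac{1207}{20} \approx 60.35$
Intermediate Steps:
$P = 30$ ($P = 8 + 22 = 30$)
$l = \frac{1}{4}$ ($l = 2 \cdot \frac{1}{8} = \frac{1}{4} \approx 0.25$)
$z = 17$ ($z = 68 \cdot \frac{1}{4} = 17$)
$o = \frac{71}{20}$ ($o = \frac{30}{8} - \frac{9}{45} = 30 \cdot \frac{1}{8} - \frac{1}{5} = \frac{15}{4} - \frac{1}{5} = \frac{71}{20} \approx 3.55$)
$o z = \frac{71}{20} \cdot 17 = \frac{1207}{20}$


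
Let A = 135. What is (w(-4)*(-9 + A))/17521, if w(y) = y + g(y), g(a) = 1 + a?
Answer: -126/2503 ≈ -0.050340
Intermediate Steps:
w(y) = 1 + 2*y (w(y) = y + (1 + y) = 1 + 2*y)
(w(-4)*(-9 + A))/17521 = ((1 + 2*(-4))*(-9 + 135))/17521 = ((1 - 8)*126)*(1/17521) = -7*126*(1/17521) = -882*1/17521 = -126/2503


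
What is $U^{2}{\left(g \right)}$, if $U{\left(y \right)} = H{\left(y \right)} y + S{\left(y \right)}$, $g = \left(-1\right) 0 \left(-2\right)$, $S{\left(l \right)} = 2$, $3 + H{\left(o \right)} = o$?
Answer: $4$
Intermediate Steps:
$H{\left(o \right)} = -3 + o$
$g = 0$ ($g = 0 \left(-2\right) = 0$)
$U{\left(y \right)} = 2 + y \left(-3 + y\right)$ ($U{\left(y \right)} = \left(-3 + y\right) y + 2 = y \left(-3 + y\right) + 2 = 2 + y \left(-3 + y\right)$)
$U^{2}{\left(g \right)} = \left(2 + 0 \left(-3 + 0\right)\right)^{2} = \left(2 + 0 \left(-3\right)\right)^{2} = \left(2 + 0\right)^{2} = 2^{2} = 4$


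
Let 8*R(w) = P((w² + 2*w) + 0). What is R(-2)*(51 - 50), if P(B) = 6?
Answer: ¾ ≈ 0.75000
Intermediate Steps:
R(w) = ¾ (R(w) = (⅛)*6 = ¾)
R(-2)*(51 - 50) = 3*(51 - 50)/4 = (¾)*1 = ¾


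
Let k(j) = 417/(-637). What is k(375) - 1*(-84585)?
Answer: 53880228/637 ≈ 84584.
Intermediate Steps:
k(j) = -417/637 (k(j) = 417*(-1/637) = -417/637)
k(375) - 1*(-84585) = -417/637 - 1*(-84585) = -417/637 + 84585 = 53880228/637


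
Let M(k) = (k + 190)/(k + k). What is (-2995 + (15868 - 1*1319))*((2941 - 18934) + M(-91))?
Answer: -16815836025/91 ≈ -1.8479e+8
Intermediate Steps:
M(k) = (190 + k)/(2*k) (M(k) = (190 + k)/((2*k)) = (190 + k)*(1/(2*k)) = (190 + k)/(2*k))
(-2995 + (15868 - 1*1319))*((2941 - 18934) + M(-91)) = (-2995 + (15868 - 1*1319))*((2941 - 18934) + (½)*(190 - 91)/(-91)) = (-2995 + (15868 - 1319))*(-15993 + (½)*(-1/91)*99) = (-2995 + 14549)*(-15993 - 99/182) = 11554*(-2910825/182) = -16815836025/91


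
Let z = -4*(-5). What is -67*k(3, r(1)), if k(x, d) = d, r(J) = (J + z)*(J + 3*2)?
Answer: -9849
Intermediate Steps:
z = 20
r(J) = (6 + J)*(20 + J) (r(J) = (J + 20)*(J + 3*2) = (20 + J)*(J + 6) = (20 + J)*(6 + J) = (6 + J)*(20 + J))
-67*k(3, r(1)) = -67*(120 + 1² + 26*1) = -67*(120 + 1 + 26) = -67*147 = -9849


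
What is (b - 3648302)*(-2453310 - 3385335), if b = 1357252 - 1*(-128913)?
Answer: 12623950384365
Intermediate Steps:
b = 1486165 (b = 1357252 + 128913 = 1486165)
(b - 3648302)*(-2453310 - 3385335) = (1486165 - 3648302)*(-2453310 - 3385335) = -2162137*(-5838645) = 12623950384365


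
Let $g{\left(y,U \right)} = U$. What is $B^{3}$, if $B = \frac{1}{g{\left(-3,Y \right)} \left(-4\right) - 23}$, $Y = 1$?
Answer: $- \frac{1}{19683} \approx -5.0805 \cdot 10^{-5}$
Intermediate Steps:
$B = - \frac{1}{27}$ ($B = \frac{1}{1 \left(-4\right) - 23} = \frac{1}{-4 - 23} = \frac{1}{-27} = - \frac{1}{27} \approx -0.037037$)
$B^{3} = \left(- \frac{1}{27}\right)^{3} = - \frac{1}{19683}$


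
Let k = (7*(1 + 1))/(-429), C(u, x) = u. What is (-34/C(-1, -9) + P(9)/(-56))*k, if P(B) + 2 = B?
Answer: -1897/1716 ≈ -1.1055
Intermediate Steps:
P(B) = -2 + B
k = -14/429 (k = (7*2)*(-1/429) = 14*(-1/429) = -14/429 ≈ -0.032634)
(-34/C(-1, -9) + P(9)/(-56))*k = (-34/(-1) + (-2 + 9)/(-56))*(-14/429) = (-34*(-1) + 7*(-1/56))*(-14/429) = (34 - 1/8)*(-14/429) = (271/8)*(-14/429) = -1897/1716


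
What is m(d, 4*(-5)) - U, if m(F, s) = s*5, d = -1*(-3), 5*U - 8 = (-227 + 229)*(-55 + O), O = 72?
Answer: -542/5 ≈ -108.40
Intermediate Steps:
U = 42/5 (U = 8/5 + ((-227 + 229)*(-55 + 72))/5 = 8/5 + (2*17)/5 = 8/5 + (1/5)*34 = 8/5 + 34/5 = 42/5 ≈ 8.4000)
d = 3
m(F, s) = 5*s
m(d, 4*(-5)) - U = 5*(4*(-5)) - 1*42/5 = 5*(-20) - 42/5 = -100 - 42/5 = -542/5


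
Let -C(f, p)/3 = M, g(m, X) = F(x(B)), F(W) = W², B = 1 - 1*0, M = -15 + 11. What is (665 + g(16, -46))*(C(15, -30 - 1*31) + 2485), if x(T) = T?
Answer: 1663002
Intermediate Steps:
M = -4
B = 1 (B = 1 + 0 = 1)
g(m, X) = 1 (g(m, X) = 1² = 1)
C(f, p) = 12 (C(f, p) = -3*(-4) = 12)
(665 + g(16, -46))*(C(15, -30 - 1*31) + 2485) = (665 + 1)*(12 + 2485) = 666*2497 = 1663002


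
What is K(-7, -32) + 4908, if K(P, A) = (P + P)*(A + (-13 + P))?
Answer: 5636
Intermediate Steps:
K(P, A) = 2*P*(-13 + A + P) (K(P, A) = (2*P)*(-13 + A + P) = 2*P*(-13 + A + P))
K(-7, -32) + 4908 = 2*(-7)*(-13 - 32 - 7) + 4908 = 2*(-7)*(-52) + 4908 = 728 + 4908 = 5636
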